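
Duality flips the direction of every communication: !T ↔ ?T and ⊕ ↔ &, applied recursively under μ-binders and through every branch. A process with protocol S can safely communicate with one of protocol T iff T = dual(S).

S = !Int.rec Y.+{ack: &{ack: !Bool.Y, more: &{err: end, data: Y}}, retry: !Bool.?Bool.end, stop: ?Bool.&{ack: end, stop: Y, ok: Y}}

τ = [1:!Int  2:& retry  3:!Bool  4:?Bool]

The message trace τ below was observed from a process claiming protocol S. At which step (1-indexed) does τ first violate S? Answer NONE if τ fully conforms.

[1] !Int  ok  state: rec Y.…
[2] got & retry, protocol expects + ack or + retry or + stop  ✗

2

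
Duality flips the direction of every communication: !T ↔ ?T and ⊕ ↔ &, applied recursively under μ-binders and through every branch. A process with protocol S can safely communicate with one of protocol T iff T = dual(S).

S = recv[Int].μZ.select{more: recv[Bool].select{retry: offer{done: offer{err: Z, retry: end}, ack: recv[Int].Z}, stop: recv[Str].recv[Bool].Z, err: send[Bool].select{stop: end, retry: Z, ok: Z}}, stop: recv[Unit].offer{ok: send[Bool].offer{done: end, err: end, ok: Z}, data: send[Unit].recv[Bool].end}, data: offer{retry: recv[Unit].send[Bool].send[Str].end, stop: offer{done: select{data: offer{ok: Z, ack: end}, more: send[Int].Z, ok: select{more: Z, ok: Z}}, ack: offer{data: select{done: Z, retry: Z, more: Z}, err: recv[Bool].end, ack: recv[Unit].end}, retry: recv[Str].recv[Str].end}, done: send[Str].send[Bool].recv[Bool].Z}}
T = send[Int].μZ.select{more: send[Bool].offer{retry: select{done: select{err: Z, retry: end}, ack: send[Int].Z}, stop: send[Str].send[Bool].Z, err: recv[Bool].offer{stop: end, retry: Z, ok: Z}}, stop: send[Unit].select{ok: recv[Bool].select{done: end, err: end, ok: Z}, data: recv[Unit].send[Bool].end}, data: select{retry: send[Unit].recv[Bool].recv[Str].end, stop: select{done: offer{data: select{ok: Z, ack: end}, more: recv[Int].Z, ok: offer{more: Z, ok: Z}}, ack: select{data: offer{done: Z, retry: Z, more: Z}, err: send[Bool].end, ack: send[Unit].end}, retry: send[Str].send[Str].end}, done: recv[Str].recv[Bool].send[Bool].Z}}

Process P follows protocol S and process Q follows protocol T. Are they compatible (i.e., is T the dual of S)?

NO

recv[Int] | send[Int]  ok
  μZ | μZ  ok (binder kept)
    select{more,stop,data} | select{more,stop,data}  ✗ choice polarity not flipped — not dual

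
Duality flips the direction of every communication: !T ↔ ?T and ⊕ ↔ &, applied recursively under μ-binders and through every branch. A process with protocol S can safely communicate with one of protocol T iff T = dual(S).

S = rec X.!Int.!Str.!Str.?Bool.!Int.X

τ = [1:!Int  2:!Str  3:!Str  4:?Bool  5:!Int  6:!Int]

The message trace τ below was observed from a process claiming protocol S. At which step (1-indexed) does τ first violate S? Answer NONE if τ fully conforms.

NONE

[1] !Int  ok  now at !Str.!Str.?Bool.!Int.rec X.…
[2] !Str  ok  now at !Str.?Bool.!Int.rec X.…
[3] !Str  ok  now at ?Bool.!Int.rec X.…
[4] ?Bool  ok  now at !Int.rec X.…
[5] !Int  ok  now at rec X.…
[6] !Int  ok  now at !Str.!Str.?Bool.!Int.rec X.…
trace exhausted — no violation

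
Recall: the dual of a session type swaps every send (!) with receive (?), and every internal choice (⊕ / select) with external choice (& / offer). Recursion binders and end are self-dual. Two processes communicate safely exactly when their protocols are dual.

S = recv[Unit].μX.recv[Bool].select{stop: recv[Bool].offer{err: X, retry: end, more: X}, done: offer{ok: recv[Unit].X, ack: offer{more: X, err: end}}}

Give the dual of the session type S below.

recv[Unit] = send[Unit]
  μX = μX  (μ self-dual)
    recv[Bool] = send[Bool]
      select{stop,done} = offer{stop,done}  (select→offer)
        [stop]
          recv[Bool] = send[Bool]
            offer{err,retry,more} = select{err,retry,more}  (offer→select)
              [err]
                dual(X) = X
              [retry]
                dual(end) = end
              [more]
                dual(X) = X
        [done]
          offer{ok,ack} = select{ok,ack}  (offer→select)
            [ok]
              recv[Unit] = send[Unit]
                dual(X) = X
            [ack]
              offer{more,err} = select{more,err}  (offer→select)
                [more]
                  dual(X) = X
                [err]
                  dual(end) = end

send[Unit].μX.send[Bool].offer{stop: send[Bool].select{err: X, retry: end, more: X}, done: select{ok: send[Unit].X, ack: select{more: X, err: end}}}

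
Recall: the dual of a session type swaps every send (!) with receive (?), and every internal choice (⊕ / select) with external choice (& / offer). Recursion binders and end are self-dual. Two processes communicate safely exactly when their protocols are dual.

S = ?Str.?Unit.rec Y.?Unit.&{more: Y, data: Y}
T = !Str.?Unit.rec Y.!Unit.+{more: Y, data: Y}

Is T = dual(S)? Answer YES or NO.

?Str vs !Str  ok
  ?Unit vs ?Unit  ✗ same direction on both sides — not dual

NO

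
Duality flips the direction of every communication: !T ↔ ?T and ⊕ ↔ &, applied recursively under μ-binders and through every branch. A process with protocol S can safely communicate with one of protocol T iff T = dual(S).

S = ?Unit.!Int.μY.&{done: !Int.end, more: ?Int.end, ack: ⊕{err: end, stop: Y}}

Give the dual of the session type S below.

!Unit.?Int.μY.⊕{done: ?Int.end, more: !Int.end, ack: &{err: end, stop: Y}}

?Unit → !Unit
  !Int → ?Int
    μY → μY  (rec unchanged)
      &{done,more,ack} → ⊕{done,more,ack}  (&→⊕)
        [done]
          !Int → ?Int
            dual(end) = end
        [more]
          ?Int → !Int
            dual(end) = end
        [ack]
          ⊕{err,stop} → &{err,stop}  (select→offer)
            [err]
              dual(end) = end
            [stop]
              dual(Y) = Y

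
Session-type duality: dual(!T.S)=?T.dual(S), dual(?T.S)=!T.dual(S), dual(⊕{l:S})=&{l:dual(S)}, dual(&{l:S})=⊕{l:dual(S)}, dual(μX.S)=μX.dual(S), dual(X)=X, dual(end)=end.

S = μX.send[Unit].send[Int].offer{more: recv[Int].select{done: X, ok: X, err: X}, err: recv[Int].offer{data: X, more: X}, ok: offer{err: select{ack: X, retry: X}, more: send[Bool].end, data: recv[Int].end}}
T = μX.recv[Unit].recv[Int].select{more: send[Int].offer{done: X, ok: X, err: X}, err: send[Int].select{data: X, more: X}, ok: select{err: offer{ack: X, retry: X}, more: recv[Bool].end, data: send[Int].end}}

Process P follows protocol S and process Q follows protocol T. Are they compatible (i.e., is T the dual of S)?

YES

μX | μX  ✓ (μ self-dual)
  send[Unit] | recv[Unit]  ✓
    send[Int] | recv[Int]  ✓
      offer{more,err,ok} | select{more,err,ok}  ✓ same labels
        • more:
          recv[Int] | send[Int]  ✓
            select{done,ok,err} | offer{done,ok,err}  ✓ same labels
              • done:
                X | X  ✓
              • ok:
                X | X  ✓
              • err:
                X | X  ✓
        • err:
          recv[Int] | send[Int]  ✓
            offer{data,more} | select{data,more}  ✓ same labels
              • data:
                X | X  ✓
              • more:
                X | X  ✓
        • ok:
          offer{err,more,data} | select{err,more,data}  ✓ same labels
            • err:
              select{ack,retry} | offer{ack,retry}  ✓ same labels
                • ack:
                  X | X  ✓
                • retry:
                  X | X  ✓
            • more:
              send[Bool] | recv[Bool]  ✓
                end | end  ✓
            • data:
              recv[Int] | send[Int]  ✓
                end | end  ✓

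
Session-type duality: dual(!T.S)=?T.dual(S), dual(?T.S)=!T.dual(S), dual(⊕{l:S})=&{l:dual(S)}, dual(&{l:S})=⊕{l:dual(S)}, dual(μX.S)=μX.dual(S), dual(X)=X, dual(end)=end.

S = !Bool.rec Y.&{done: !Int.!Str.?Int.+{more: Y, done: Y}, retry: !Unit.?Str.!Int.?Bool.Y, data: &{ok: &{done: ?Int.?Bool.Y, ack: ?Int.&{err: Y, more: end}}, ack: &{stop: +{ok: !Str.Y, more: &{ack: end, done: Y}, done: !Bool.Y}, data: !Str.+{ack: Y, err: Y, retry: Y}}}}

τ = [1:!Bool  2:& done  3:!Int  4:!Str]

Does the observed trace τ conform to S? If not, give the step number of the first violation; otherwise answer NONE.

step 1: !Bool  match  residual = rec Y.…
step 2: & done  match  residual = !Int.!Str.?Int.+{more: rec Y.…, done: rec Y.…}
step 3: !Int  match  residual = !Str.?Int.+{more: rec Y.…, done: rec Y.…}
step 4: !Str  match  residual = ?Int.+{more: rec Y.…, done: rec Y.…}
τ conforms to S (length 4)

NONE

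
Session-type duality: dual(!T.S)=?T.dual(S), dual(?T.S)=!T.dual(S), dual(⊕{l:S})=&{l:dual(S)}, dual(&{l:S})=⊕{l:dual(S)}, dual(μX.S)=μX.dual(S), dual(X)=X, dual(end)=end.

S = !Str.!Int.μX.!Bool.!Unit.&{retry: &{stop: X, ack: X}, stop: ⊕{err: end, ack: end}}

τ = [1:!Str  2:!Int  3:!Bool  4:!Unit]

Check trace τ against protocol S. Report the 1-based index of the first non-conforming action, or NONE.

@1 !Str  match  cont: !Int.μX.…
@2 !Int  match  cont: μX.…
@3 !Bool  match  cont: !Unit.&{retry: &{stop: μX.…, ack: μX.…}, stop: ⊕{err: end, ack: end}}
@4 !Unit  match  cont: &{retry: &{stop: μX.…, ack: μX.…}, stop: ⊕{err: end, ack: end}}
all 4 steps conform

NONE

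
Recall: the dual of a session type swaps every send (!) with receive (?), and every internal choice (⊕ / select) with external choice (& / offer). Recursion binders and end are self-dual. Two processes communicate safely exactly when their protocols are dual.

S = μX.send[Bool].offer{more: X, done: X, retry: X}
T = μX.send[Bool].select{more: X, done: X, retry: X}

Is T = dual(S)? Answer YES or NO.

NO

μX | μX  ok (μ self-dual)
  send[Bool] | send[Bool]  ✗ same direction on both sides — not dual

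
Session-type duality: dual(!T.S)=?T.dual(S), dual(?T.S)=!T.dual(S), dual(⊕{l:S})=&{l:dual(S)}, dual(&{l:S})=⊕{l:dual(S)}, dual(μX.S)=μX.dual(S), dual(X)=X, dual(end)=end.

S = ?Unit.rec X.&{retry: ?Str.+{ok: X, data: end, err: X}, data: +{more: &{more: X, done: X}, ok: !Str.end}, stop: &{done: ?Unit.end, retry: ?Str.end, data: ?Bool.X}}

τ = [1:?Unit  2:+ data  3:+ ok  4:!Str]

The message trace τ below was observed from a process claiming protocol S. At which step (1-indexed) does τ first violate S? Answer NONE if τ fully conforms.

2

step 1: ?Unit  ✓  now at rec X.…
step 2: got + data, protocol expects & retry or & data or & stop  ✗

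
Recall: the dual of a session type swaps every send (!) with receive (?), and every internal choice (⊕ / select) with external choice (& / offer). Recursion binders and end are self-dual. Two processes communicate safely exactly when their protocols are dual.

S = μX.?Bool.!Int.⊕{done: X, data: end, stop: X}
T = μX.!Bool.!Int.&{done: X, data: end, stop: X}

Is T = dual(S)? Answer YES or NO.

NO

μX ‖ μX  match (rec unchanged)
  ?Bool ‖ !Bool  match
    !Int ‖ !Int  ✗ same direction on both sides — not dual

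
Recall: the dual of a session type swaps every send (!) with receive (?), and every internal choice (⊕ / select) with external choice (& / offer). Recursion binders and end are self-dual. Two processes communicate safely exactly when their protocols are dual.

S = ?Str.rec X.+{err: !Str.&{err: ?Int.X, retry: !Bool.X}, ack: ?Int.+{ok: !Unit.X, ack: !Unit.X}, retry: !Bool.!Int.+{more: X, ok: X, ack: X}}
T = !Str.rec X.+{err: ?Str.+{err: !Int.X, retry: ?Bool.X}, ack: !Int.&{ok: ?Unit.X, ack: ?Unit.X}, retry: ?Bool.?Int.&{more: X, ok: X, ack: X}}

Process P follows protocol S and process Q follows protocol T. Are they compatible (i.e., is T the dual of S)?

?Str | !Str  ok
  rec X | rec X  ok (μ self-dual)
    +{err,ack,retry} | +{err,ack,retry}  ✗ choice polarity not flipped — not dual

NO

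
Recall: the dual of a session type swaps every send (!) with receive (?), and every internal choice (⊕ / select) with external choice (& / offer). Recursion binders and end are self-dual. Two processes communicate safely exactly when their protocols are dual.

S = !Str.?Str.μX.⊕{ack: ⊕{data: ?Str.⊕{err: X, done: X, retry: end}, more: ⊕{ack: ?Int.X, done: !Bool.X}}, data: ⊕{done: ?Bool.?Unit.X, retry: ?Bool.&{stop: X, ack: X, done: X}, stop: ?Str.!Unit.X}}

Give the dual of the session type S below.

!Str → ?Str
  ?Str → !Str
    μX → μX  (rec unchanged)
      ⊕{ack,data} → &{ack,data}  (⊕→&)
        [ack]
          ⊕{data,more} → &{data,more}  (⊕→&)
            [data]
              ?Str → !Str
                ⊕{err,done,retry} → &{err,done,retry}  (⊕→&)
                  [err]
                    dual(X) = X
                  [done]
                    dual(X) = X
                  [retry]
                    dual(end) = end
            [more]
              ⊕{ack,done} → &{ack,done}  (⊕→&)
                [ack]
                  ?Int → !Int
                    dual(X) = X
                [done]
                  !Bool → ?Bool
                    dual(X) = X
        [data]
          ⊕{done,retry,stop} → &{done,retry,stop}  (⊕→&)
            [done]
              ?Bool → !Bool
                ?Unit → !Unit
                  dual(X) = X
            [retry]
              ?Bool → !Bool
                &{stop,ack,done} → ⊕{stop,ack,done}  (external→internal)
                  [stop]
                    dual(X) = X
                  [ack]
                    dual(X) = X
                  [done]
                    dual(X) = X
            [stop]
              ?Str → !Str
                !Unit → ?Unit
                  dual(X) = X

?Str.!Str.μX.&{ack: &{data: !Str.&{err: X, done: X, retry: end}, more: &{ack: !Int.X, done: ?Bool.X}}, data: &{done: !Bool.!Unit.X, retry: !Bool.⊕{stop: X, ack: X, done: X}, stop: !Str.?Unit.X}}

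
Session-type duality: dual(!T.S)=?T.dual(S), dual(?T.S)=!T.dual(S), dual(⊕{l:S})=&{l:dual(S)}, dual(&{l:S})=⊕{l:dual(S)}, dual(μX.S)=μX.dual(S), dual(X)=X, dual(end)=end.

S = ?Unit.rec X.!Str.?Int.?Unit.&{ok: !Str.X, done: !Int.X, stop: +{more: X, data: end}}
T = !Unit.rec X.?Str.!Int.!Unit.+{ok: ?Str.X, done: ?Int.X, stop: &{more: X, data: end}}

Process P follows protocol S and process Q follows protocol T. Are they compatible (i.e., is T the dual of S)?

YES

?Unit ‖ !Unit  ✓
  rec X ‖ rec X  ✓ (μ self-dual)
    !Str ‖ ?Str  ✓
      ?Int ‖ !Int  ✓
        ?Unit ‖ !Unit  ✓
          &{ok,done,stop} ‖ +{ok,done,stop}  ✓ label sets agree
            case ok:
              !Str ‖ ?Str  ✓
                X ‖ X  ✓
            case done:
              !Int ‖ ?Int  ✓
                X ‖ X  ✓
            case stop:
              +{more,data} ‖ &{more,data}  ✓ label sets agree
                case more:
                  X ‖ X  ✓
                case data:
                  end ‖ end  ✓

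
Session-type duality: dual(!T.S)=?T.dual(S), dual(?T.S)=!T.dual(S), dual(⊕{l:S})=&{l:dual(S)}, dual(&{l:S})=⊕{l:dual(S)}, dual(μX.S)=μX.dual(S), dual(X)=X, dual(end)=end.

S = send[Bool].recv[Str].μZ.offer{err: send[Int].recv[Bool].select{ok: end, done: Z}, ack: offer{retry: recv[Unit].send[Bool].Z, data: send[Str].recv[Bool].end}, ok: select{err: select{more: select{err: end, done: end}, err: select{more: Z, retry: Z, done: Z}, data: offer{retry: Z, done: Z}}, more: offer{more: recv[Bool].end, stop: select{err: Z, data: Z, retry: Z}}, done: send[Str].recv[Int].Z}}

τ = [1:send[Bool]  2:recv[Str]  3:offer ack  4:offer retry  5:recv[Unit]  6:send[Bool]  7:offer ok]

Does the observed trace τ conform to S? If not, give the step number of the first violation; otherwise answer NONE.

NONE

[1] send[Bool]  match  now at recv[Str].μZ.…
[2] recv[Str]  match  now at μZ.…
[3] offer ack  match  now at offer{retry: recv[Unit].send[Bool].μZ.…, data: send[Str].recv[Bool].end}
[4] offer retry  match  now at recv[Unit].send[Bool].μZ.…
[5] recv[Unit]  match  now at send[Bool].μZ.…
[6] send[Bool]  match  now at μZ.…
[7] offer ok  match  now at select{err: select{more: select{err: end, done: end}, err: select{more: μZ.…, retry: μZ.…, done: μZ.…}, data: offer{retry: μZ.…, done: μZ.…}}, more: offer{more: recv[Bool].end, stop: select{err: μZ.…, data: μZ.…, retry: μZ.…}}, done: send[Str].recv[Int].μZ.…}
trace exhausted — no violation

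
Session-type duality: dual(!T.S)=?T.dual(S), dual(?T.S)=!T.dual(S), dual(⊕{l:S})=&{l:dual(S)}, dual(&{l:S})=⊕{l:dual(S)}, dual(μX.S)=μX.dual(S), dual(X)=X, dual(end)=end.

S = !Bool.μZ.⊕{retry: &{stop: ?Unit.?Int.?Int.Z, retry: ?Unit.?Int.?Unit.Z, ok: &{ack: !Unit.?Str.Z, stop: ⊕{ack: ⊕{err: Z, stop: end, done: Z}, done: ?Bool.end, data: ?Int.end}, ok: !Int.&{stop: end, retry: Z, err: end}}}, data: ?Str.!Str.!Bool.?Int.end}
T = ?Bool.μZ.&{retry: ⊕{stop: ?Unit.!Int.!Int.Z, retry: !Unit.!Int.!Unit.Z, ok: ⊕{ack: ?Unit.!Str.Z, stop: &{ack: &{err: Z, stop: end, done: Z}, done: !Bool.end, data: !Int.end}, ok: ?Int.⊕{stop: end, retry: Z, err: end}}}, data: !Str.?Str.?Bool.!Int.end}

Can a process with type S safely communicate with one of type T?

NO

!Bool ‖ ?Bool  match
  μZ ‖ μZ  match (rec unchanged)
    ⊕{retry,data} ‖ &{retry,data}  match labels match
      • retry:
        &{stop,retry,ok} ‖ ⊕{stop,retry,ok}  match labels match
          • stop:
            ?Unit ‖ ?Unit  ✗ same direction on both sides — not dual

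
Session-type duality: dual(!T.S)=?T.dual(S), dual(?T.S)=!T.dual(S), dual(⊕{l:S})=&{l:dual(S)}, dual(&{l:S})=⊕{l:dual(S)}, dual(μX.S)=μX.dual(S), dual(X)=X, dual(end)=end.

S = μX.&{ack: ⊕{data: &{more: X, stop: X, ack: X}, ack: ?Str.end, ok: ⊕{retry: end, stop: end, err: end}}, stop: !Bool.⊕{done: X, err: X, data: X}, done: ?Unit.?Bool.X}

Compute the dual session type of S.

μX = μX  (μ self-dual)
  &{ack,stop,done} = ⊕{ack,stop,done}  (external→internal)
    case ack:
      ⊕{data,ack,ok} = &{data,ack,ok}  (internal→external)
        case data:
          &{more,stop,ack} = ⊕{more,stop,ack}  (external→internal)
            case more:
              X ↦ X
            case stop:
              X ↦ X
            case ack:
              X ↦ X
        case ack:
          ?Str = !Str
            end ↦ end
        case ok:
          ⊕{retry,stop,err} = &{retry,stop,err}  (internal→external)
            case retry:
              end ↦ end
            case stop:
              end ↦ end
            case err:
              end ↦ end
    case stop:
      !Bool = ?Bool
        ⊕{done,err,data} = &{done,err,data}  (internal→external)
          case done:
            X ↦ X
          case err:
            X ↦ X
          case data:
            X ↦ X
    case done:
      ?Unit = !Unit
        ?Bool = !Bool
          X ↦ X

μX.⊕{ack: &{data: ⊕{more: X, stop: X, ack: X}, ack: !Str.end, ok: &{retry: end, stop: end, err: end}}, stop: ?Bool.&{done: X, err: X, data: X}, done: !Unit.!Bool.X}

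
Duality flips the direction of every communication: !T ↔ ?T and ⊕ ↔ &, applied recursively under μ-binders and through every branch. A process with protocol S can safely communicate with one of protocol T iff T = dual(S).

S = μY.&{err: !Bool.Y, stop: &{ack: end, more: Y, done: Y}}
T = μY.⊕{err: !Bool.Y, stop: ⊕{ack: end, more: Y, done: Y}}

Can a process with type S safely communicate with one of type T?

NO

μY | μY  match (binder kept)
  &{err,stop} | ⊕{err,stop}  match same labels
    case err:
      !Bool | !Bool  ✗ same direction on both sides — not dual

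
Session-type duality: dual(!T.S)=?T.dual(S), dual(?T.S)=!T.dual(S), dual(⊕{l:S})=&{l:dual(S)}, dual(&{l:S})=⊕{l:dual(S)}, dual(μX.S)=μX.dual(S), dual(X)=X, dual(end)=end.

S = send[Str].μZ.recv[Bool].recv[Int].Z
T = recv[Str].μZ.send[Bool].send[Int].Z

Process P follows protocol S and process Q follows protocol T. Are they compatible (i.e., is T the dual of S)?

send[Str] | recv[Str]  match
  μZ | μZ  match (binder kept)
    recv[Bool] | send[Bool]  match
      recv[Int] | send[Int]  match
        Z | Z  match

YES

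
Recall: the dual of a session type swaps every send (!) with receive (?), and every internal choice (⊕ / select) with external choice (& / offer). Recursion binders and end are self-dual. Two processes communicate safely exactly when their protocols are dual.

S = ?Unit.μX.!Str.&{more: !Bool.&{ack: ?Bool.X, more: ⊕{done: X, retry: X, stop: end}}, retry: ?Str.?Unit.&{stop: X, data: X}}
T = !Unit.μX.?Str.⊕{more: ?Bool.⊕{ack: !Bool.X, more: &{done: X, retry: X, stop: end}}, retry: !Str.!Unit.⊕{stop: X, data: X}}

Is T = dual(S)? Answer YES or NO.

YES

?Unit vs !Unit  ok
  μX vs μX  ok (rec unchanged)
    !Str vs ?Str  ok
      &{more,retry} vs ⊕{more,retry}  ok labels match
        case more:
          !Bool vs ?Bool  ok
            &{ack,more} vs ⊕{ack,more}  ok labels match
              case ack:
                ?Bool vs !Bool  ok
                  X vs X  ok
              case more:
                ⊕{done,retry,stop} vs &{done,retry,stop}  ok labels match
                  case done:
                    X vs X  ok
                  case retry:
                    X vs X  ok
                  case stop:
                    end vs end  ok
        case retry:
          ?Str vs !Str  ok
            ?Unit vs !Unit  ok
              &{stop,data} vs ⊕{stop,data}  ok labels match
                case stop:
                  X vs X  ok
                case data:
                  X vs X  ok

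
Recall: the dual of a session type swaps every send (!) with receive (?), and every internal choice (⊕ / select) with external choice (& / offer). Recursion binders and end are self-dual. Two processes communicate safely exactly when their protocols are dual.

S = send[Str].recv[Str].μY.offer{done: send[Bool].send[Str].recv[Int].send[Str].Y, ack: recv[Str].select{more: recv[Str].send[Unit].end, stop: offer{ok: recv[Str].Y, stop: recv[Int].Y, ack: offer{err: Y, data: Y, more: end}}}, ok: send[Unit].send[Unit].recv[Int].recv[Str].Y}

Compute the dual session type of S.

recv[Str].send[Str].μY.select{done: recv[Bool].recv[Str].send[Int].recv[Str].Y, ack: send[Str].offer{more: send[Str].recv[Unit].end, stop: select{ok: send[Str].Y, stop: send[Int].Y, ack: select{err: Y, data: Y, more: end}}}, ok: recv[Unit].recv[Unit].send[Int].send[Str].Y}

send[Str] ↦ recv[Str]
  recv[Str] ↦ send[Str]
    μY ↦ μY  (binder kept)
      offer{done,ack,ok} ↦ select{done,ack,ok}  (external→internal)
        case done:
          send[Bool] ↦ recv[Bool]
            send[Str] ↦ recv[Str]
              recv[Int] ↦ send[Int]
                send[Str] ↦ recv[Str]
                  dual(Y) = Y
        case ack:
          recv[Str] ↦ send[Str]
            select{more,stop} ↦ offer{more,stop}  (select→offer)
              case more:
                recv[Str] ↦ send[Str]
                  send[Unit] ↦ recv[Unit]
                    dual(end) = end
              case stop:
                offer{ok,stop,ack} ↦ select{ok,stop,ack}  (external→internal)
                  case ok:
                    recv[Str] ↦ send[Str]
                      dual(Y) = Y
                  case stop:
                    recv[Int] ↦ send[Int]
                      dual(Y) = Y
                  case ack:
                    offer{err,data,more} ↦ select{err,data,more}  (external→internal)
                      case err:
                        dual(Y) = Y
                      case data:
                        dual(Y) = Y
                      case more:
                        dual(end) = end
        case ok:
          send[Unit] ↦ recv[Unit]
            send[Unit] ↦ recv[Unit]
              recv[Int] ↦ send[Int]
                recv[Str] ↦ send[Str]
                  dual(Y) = Y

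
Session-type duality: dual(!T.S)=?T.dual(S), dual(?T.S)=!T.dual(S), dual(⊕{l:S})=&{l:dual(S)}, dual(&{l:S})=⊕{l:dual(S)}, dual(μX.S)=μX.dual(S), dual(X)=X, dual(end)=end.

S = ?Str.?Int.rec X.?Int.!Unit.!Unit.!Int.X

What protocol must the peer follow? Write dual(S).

?Str ↦ !Str
  ?Int ↦ !Int
    rec X ↦ rec X  (rec unchanged)
      ?Int ↦ !Int
        !Unit ↦ ?Unit
          !Unit ↦ ?Unit
            !Int ↦ ?Int
              X self-dual

!Str.!Int.rec X.!Int.?Unit.?Unit.?Int.X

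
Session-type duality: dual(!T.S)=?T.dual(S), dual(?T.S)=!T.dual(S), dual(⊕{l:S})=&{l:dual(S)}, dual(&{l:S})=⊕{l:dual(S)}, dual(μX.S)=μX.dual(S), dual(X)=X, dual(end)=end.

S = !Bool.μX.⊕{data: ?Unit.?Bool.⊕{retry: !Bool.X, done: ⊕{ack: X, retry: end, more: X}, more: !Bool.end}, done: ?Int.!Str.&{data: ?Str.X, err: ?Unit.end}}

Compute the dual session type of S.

!Bool = ?Bool
  μX = μX  (binder kept)
    ⊕{data,done} = &{data,done}  (⊕→&)
      • data:
        ?Unit = !Unit
          ?Bool = !Bool
            ⊕{retry,done,more} = &{retry,done,more}  (⊕→&)
              • retry:
                !Bool = ?Bool
                  X ↦ X
              • done:
                ⊕{ack,retry,more} = &{ack,retry,more}  (⊕→&)
                  • ack:
                    X ↦ X
                  • retry:
                    end ↦ end
                  • more:
                    X ↦ X
              • more:
                !Bool = ?Bool
                  end ↦ end
      • done:
        ?Int = !Int
          !Str = ?Str
            &{data,err} = ⊕{data,err}  (external→internal)
              • data:
                ?Str = !Str
                  X ↦ X
              • err:
                ?Unit = !Unit
                  end ↦ end

?Bool.μX.&{data: !Unit.!Bool.&{retry: ?Bool.X, done: &{ack: X, retry: end, more: X}, more: ?Bool.end}, done: !Int.?Str.⊕{data: !Str.X, err: !Unit.end}}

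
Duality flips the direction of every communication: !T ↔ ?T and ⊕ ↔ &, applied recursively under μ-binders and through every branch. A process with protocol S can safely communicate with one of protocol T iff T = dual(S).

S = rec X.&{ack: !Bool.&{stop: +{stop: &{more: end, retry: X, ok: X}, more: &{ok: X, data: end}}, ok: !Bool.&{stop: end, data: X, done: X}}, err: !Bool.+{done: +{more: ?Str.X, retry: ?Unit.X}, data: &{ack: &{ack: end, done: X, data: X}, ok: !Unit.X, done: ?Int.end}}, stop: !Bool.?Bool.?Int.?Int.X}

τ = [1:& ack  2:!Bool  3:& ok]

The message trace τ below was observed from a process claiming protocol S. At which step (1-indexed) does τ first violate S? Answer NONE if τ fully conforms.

NONE

step 1: & ack  match  now at !Bool.&{stop: +{stop: &{more: end, retry: rec X.…, ok: rec X.…}, more: &{ok: rec X.…, data: end}}, ok: !Bool.&{stop: end, data: rec X.…, done: rec X.…}}
step 2: !Bool  match  now at &{stop: +{stop: &{more: end, retry: rec X.…, ok: rec X.…}, more: &{ok: rec X.…, data: end}}, ok: !Bool.&{stop: end, data: rec X.…, done: rec X.…}}
step 3: & ok  match  now at !Bool.&{stop: end, data: rec X.…, done: rec X.…}
τ conforms to S (length 3)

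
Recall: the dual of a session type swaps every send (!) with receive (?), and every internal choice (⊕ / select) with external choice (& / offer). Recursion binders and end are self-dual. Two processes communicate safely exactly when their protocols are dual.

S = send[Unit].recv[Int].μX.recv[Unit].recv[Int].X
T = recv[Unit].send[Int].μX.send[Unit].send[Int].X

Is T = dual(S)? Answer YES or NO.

send[Unit] ‖ recv[Unit]  ✓
  recv[Int] ‖ send[Int]  ✓
    μX ‖ μX  ✓ (binder kept)
      recv[Unit] ‖ send[Unit]  ✓
        recv[Int] ‖ send[Int]  ✓
          X ‖ X  ✓

YES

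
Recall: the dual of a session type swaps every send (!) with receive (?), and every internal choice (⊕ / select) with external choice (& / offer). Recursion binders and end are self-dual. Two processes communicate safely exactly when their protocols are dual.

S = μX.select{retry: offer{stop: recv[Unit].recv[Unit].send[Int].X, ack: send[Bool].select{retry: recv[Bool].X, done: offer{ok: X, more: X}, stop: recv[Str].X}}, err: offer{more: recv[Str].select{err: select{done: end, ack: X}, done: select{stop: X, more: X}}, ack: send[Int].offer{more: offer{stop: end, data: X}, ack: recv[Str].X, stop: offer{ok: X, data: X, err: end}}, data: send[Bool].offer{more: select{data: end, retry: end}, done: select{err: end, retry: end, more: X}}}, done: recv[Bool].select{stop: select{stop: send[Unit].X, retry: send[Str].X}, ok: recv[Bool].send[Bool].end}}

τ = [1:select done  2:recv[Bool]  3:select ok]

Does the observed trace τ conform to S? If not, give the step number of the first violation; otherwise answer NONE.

NONE

[1] select done  ✓  residual = recv[Bool].select{stop: select{stop: send[Unit].μX.…, retry: send[Str].μX.…}, ok: recv[Bool].send[Bool].end}
[2] recv[Bool]  ✓  residual = select{stop: select{stop: send[Unit].μX.…, retry: send[Str].μX.…}, ok: recv[Bool].send[Bool].end}
[3] select ok  ✓  residual = recv[Bool].send[Bool].end
all 3 steps conform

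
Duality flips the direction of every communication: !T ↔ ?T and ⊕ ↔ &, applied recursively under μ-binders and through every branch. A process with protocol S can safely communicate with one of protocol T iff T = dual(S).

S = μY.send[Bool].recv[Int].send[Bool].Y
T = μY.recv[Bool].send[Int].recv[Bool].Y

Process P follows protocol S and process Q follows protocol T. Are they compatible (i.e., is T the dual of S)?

YES

μY | μY  ok (binder kept)
  send[Bool] | recv[Bool]  ok
    recv[Int] | send[Int]  ok
      send[Bool] | recv[Bool]  ok
        Y | Y  ok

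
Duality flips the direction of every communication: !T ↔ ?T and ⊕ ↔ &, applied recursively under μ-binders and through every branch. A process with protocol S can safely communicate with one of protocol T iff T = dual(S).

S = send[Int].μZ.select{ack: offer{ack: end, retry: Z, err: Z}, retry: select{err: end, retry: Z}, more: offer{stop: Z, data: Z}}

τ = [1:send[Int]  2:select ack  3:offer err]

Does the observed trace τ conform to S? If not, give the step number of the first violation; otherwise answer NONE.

[1] send[Int]  ✓  residual = μZ.…
[2] select ack  ✓  residual = offer{ack: end, retry: μZ.…, err: μZ.…}
[3] offer err  ✓  residual = μZ.…
trace exhausted — no violation

NONE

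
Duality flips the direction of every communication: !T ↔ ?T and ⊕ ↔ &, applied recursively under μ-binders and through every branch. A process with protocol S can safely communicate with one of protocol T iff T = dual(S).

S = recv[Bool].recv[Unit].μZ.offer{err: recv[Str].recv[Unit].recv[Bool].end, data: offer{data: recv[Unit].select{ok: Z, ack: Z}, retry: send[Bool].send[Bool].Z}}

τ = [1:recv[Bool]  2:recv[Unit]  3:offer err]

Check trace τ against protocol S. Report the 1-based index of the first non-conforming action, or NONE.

step 1: recv[Bool]  ✓  cont: recv[Unit].μZ.…
step 2: recv[Unit]  ✓  cont: μZ.…
step 3: offer err  ✓  cont: recv[Str].recv[Unit].recv[Bool].end
trace exhausted — no violation

NONE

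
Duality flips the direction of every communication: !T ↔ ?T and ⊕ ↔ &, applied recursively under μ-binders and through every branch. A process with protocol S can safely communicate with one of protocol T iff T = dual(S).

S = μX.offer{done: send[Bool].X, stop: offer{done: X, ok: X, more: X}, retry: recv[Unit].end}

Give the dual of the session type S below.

μX → μX  (rec unchanged)
  offer{done,stop,retry} → select{done,stop,retry}  (offer→select)
    [done]
      send[Bool] → recv[Bool]
        X ↦ X
    [stop]
      offer{done,ok,more} → select{done,ok,more}  (offer→select)
        [done]
          X ↦ X
        [ok]
          X ↦ X
        [more]
          X ↦ X
    [retry]
      recv[Unit] → send[Unit]
        end ↦ end

μX.select{done: recv[Bool].X, stop: select{done: X, ok: X, more: X}, retry: send[Unit].end}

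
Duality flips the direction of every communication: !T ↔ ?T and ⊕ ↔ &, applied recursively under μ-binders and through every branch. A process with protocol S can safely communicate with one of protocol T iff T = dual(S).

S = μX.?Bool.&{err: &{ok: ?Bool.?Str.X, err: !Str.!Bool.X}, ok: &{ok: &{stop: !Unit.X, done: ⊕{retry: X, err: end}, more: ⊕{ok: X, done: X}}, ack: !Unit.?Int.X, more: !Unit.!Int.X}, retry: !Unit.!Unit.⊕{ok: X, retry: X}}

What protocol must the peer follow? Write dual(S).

μX = μX  (binder kept)
  ?Bool = !Bool
    &{err,ok,retry} = ⊕{err,ok,retry}  (&→⊕)
      [err]
        &{ok,err} = ⊕{ok,err}  (&→⊕)
          [ok]
            ?Bool = !Bool
              ?Str = !Str
                X ↦ X
          [err]
            !Str = ?Str
              !Bool = ?Bool
                X ↦ X
      [ok]
        &{ok,ack,more} = ⊕{ok,ack,more}  (&→⊕)
          [ok]
            &{stop,done,more} = ⊕{stop,done,more}  (&→⊕)
              [stop]
                !Unit = ?Unit
                  X ↦ X
              [done]
                ⊕{retry,err} = &{retry,err}  (select→offer)
                  [retry]
                    X ↦ X
                  [err]
                    end ↦ end
              [more]
                ⊕{ok,done} = &{ok,done}  (select→offer)
                  [ok]
                    X ↦ X
                  [done]
                    X ↦ X
          [ack]
            !Unit = ?Unit
              ?Int = !Int
                X ↦ X
          [more]
            !Unit = ?Unit
              !Int = ?Int
                X ↦ X
      [retry]
        !Unit = ?Unit
          !Unit = ?Unit
            ⊕{ok,retry} = &{ok,retry}  (select→offer)
              [ok]
                X ↦ X
              [retry]
                X ↦ X

μX.!Bool.⊕{err: ⊕{ok: !Bool.!Str.X, err: ?Str.?Bool.X}, ok: ⊕{ok: ⊕{stop: ?Unit.X, done: &{retry: X, err: end}, more: &{ok: X, done: X}}, ack: ?Unit.!Int.X, more: ?Unit.?Int.X}, retry: ?Unit.?Unit.&{ok: X, retry: X}}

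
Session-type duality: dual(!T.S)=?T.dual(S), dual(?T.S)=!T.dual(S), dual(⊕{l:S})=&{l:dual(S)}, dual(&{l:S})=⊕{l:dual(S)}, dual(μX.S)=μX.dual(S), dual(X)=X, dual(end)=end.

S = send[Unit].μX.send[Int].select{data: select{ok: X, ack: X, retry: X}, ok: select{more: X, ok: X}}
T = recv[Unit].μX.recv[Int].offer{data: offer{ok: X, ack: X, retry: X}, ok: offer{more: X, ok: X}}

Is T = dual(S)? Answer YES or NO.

send[Unit] vs recv[Unit]  ✓
  μX vs μX  ✓ (μ self-dual)
    send[Int] vs recv[Int]  ✓
      select{data,ok} vs offer{data,ok}  ✓ labels match
        case data:
          select{ok,ack,retry} vs offer{ok,ack,retry}  ✓ labels match
            case ok:
              X vs X  ✓
            case ack:
              X vs X  ✓
            case retry:
              X vs X  ✓
        case ok:
          select{more,ok} vs offer{more,ok}  ✓ labels match
            case more:
              X vs X  ✓
            case ok:
              X vs X  ✓

YES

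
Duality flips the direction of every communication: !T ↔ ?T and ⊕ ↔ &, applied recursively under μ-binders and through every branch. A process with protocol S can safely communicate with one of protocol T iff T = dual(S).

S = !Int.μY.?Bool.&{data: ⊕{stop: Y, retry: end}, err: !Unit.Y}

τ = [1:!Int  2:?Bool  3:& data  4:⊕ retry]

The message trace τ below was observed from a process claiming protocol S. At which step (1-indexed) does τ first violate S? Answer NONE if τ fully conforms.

[1] !Int  match  cont: μY.…
[2] ?Bool  match  cont: &{data: ⊕{stop: μY.…, retry: end}, err: !Unit.μY.…}
[3] & data  match  cont: ⊕{stop: μY.…, retry: end}
[4] ⊕ retry  match  cont: end
τ conforms to S (length 4)

NONE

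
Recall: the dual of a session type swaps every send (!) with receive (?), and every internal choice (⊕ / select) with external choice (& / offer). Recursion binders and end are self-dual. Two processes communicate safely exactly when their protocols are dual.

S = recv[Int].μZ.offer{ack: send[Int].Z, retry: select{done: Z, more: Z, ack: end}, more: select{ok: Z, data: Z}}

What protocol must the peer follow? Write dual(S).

recv[Int] = send[Int]
  μZ = μZ  (rec unchanged)
    offer{ack,retry,more} = select{ack,retry,more}  (offer→select)
      case ack:
        send[Int] = recv[Int]
          Z self-dual
      case retry:
        select{done,more,ack} = offer{done,more,ack}  (internal→external)
          case done:
            Z self-dual
          case more:
            Z self-dual
          case ack:
            end self-dual
      case more:
        select{ok,data} = offer{ok,data}  (internal→external)
          case ok:
            Z self-dual
          case data:
            Z self-dual

send[Int].μZ.select{ack: recv[Int].Z, retry: offer{done: Z, more: Z, ack: end}, more: offer{ok: Z, data: Z}}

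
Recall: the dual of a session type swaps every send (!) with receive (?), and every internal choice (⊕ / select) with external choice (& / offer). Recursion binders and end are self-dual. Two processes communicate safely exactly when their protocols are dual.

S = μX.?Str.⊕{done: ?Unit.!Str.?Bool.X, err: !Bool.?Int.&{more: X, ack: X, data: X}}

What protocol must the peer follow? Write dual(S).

μX = μX  (rec unchanged)
  ?Str = !Str
    ⊕{done,err} = &{done,err}  (select→offer)
      case done:
        ?Unit = !Unit
          !Str = ?Str
            ?Bool = !Bool
              X ↦ X
      case err:
        !Bool = ?Bool
          ?Int = !Int
            &{more,ack,data} = ⊕{more,ack,data}  (offer→select)
              case more:
                X ↦ X
              case ack:
                X ↦ X
              case data:
                X ↦ X

μX.!Str.&{done: !Unit.?Str.!Bool.X, err: ?Bool.!Int.⊕{more: X, ack: X, data: X}}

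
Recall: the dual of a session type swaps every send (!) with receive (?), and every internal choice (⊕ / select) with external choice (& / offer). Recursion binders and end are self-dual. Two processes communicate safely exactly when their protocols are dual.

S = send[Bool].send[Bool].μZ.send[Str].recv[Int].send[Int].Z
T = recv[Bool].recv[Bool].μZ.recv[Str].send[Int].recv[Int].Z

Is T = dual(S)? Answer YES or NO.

send[Bool] | recv[Bool]  ✓
  send[Bool] | recv[Bool]  ✓
    μZ | μZ  ✓ (rec unchanged)
      send[Str] | recv[Str]  ✓
        recv[Int] | send[Int]  ✓
          send[Int] | recv[Int]  ✓
            Z | Z  ✓

YES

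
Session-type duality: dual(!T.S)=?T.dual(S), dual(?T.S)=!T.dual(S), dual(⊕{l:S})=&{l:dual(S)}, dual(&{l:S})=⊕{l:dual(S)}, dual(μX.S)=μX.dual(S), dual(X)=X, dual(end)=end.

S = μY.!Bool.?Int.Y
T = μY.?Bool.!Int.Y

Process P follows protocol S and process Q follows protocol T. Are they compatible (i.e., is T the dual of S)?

YES

μY | μY  ok (binder kept)
  !Bool | ?Bool  ok
    ?Int | !Int  ok
      Y | Y  ok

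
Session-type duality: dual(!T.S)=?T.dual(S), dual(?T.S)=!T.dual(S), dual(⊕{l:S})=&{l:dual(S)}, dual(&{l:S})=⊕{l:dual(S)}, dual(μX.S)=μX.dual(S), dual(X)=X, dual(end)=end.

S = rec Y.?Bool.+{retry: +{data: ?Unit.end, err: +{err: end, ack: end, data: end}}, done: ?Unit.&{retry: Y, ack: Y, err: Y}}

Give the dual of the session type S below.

rec Y.!Bool.&{retry: &{data: !Unit.end, err: &{err: end, ack: end, data: end}}, done: !Unit.+{retry: Y, ack: Y, err: Y}}

rec Y ↦ rec Y  (μ self-dual)
  ?Bool ↦ !Bool
    +{retry,done} ↦ &{retry,done}  (internal→external)
      case retry:
        +{data,err} ↦ &{data,err}  (internal→external)
          case data:
            ?Unit ↦ !Unit
              end self-dual
          case err:
            +{err,ack,data} ↦ &{err,ack,data}  (internal→external)
              case err:
                end self-dual
              case ack:
                end self-dual
              case data:
                end self-dual
      case done:
        ?Unit ↦ !Unit
          &{retry,ack,err} ↦ +{retry,ack,err}  (offer→select)
            case retry:
              Y self-dual
            case ack:
              Y self-dual
            case err:
              Y self-dual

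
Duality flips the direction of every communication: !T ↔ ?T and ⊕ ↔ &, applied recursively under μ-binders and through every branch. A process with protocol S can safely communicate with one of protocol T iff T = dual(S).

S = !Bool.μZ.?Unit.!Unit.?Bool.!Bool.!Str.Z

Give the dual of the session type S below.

?Bool.μZ.!Unit.?Unit.!Bool.?Bool.?Str.Z

!Bool = ?Bool
  μZ = μZ  (rec unchanged)
    ?Unit = !Unit
      !Unit = ?Unit
        ?Bool = !Bool
          !Bool = ?Bool
            !Str = ?Str
              Z ↦ Z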